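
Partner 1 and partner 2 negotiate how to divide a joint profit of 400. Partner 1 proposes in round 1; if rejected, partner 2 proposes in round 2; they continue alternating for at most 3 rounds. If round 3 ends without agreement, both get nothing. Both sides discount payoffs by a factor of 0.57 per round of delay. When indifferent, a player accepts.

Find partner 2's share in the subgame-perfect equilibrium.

98.04

Round 3 (partner 1 proposes): rejection yields 0 for partner 2; partner 1 offers 0 and keeps 400.
Round 2 (partner 2 proposes): partner 1 can get 400 next round, worth 0.57 × 400 = 228 now, so partner 2 offers 228, keeping 172.
Round 1 (partner 1 proposes): partner 2 can get 172 next round, worth 0.57 × 172 = 98.04 now, so partner 1 offers 98.04, keeping 301.96.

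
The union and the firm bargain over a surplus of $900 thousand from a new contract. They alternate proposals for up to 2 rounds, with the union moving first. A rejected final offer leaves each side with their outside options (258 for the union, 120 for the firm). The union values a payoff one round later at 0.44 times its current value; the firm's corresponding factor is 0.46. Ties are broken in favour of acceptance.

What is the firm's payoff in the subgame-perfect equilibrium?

295.32

Round 2 (the firm proposes): the union gets 258 if talks fail, so the firm offers 258 and keeps 642.
Round 1 (the union proposes): the firm can get 642 next round, worth 0.46 × 642 = 295.32 now, so the union offers 295.32, keeping 604.68.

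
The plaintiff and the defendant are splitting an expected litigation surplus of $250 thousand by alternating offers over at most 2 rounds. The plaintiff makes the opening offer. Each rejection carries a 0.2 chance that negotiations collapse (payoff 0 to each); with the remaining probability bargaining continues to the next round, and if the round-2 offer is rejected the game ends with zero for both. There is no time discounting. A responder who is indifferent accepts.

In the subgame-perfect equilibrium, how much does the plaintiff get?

50

Round 2 (the defendant proposes): rejection yields 0 for the plaintiff; the defendant offers 0 and keeps 250.
Round 1 (the plaintiff proposes): rejecting gives the defendant an expected 0.8 × 250 = 200. The plaintiff offers 200 and keeps 250 − 200 = 50.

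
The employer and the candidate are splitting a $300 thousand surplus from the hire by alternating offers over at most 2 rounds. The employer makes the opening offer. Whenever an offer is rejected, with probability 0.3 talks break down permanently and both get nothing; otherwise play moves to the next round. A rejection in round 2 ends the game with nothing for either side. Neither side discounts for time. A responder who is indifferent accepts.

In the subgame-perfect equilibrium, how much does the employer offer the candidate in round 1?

210

By backward induction:
Round 2 (the candidate proposes): rejection yields 0 for the employer; the candidate offers 0 and keeps 300.
Round 1 (the employer proposes): rejecting gives the candidate an expected 0.7 × 300 = 210; the employer offers that and keeps 90.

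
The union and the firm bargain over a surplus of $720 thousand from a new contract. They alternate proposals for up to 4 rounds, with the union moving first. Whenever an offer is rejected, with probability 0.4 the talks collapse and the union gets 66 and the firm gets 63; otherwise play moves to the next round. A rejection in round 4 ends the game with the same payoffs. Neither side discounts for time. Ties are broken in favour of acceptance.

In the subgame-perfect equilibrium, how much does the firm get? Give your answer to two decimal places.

Round 4 (the firm proposes): the union gets 66 if talks fail, so the firm offers 66 and keeps 654.
Round 3 (the union proposes): rejecting gives the firm an expected 0.6 × 654 + 0.4 × 63 = 417.6; the union offers that and keeps 302.4.
Round 2 (the firm proposes): rejecting gives the union an expected 0.6 × 302.4 + 0.4 × 66 = 207.84, so the firm offers 207.84, keeping 512.16.
Round 1 (the union proposes): rejecting gives the firm an expected 0.6 × 512.16 + 0.4 × 63 = 332.496; the union offers that and keeps 387.504.

332.50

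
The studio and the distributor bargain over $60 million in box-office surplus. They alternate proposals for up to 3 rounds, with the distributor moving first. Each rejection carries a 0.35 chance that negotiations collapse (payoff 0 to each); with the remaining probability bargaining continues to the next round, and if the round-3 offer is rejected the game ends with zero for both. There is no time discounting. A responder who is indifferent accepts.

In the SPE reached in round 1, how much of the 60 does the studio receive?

Round 3 (the distributor proposes): rejection yields 0 for the studio; the distributor offers 0 and keeps 60.
Round 2 (the studio proposes): rejecting gives the distributor an expected 0.65 × 60 = 39. The studio offers 39 and keeps 60 − 39 = 21.
Round 1 (the distributor proposes): rejecting gives the studio an expected 0.65 × 21 = 13.65. The distributor offers 13.65 and keeps 60 − 13.65 = 46.35.

13.65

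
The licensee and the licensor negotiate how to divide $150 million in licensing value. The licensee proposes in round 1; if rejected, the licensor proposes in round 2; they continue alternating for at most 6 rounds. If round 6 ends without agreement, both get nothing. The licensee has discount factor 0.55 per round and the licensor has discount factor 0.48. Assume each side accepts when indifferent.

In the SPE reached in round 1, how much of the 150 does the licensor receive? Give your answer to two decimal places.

Round 6 (the licensor proposes): the licensee will accept anything ≥ 0, so the licensor offers 0 and keeps 150.
Round 5 (the licensee proposes): the licensor can get 150 next round, worth 0.48 × 150 = 72 now. The licensee offers 72 and keeps 150 − 72 = 78.
Round 4 (the licensor proposes): the licensee can get 78 next round, worth 0.55 × 78 = 42.9 now, so the licensor offers 42.9, keeping 107.1.
Round 3 (the licensee proposes): the licensor can get 107.1 next round, worth 0.48 × 107.1 = 51.408 now; the licensee offers that and keeps 98.592.
Round 2 (the licensor proposes): the licensee can get 98.592 next round, worth 0.55 × 98.592 = 54.2256 now; the licensor offers that and keeps 95.7744.
Round 1 (the licensee proposes): the licensor can get 95.7744 next round, worth 0.48 × 95.7744 = 45.971712 now, so the licensee offers 45.971712, keeping 104.028288.

45.97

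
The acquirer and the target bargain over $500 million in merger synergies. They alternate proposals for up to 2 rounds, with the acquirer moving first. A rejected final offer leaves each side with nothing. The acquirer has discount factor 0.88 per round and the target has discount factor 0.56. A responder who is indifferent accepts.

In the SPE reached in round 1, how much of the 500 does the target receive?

Round 2 (the target proposes): rejection yields 0 for the acquirer; the target offers 0 and keeps 500.
Round 1 (the acquirer proposes): the target can get 500 next round, worth 0.56 × 500 = 280 now. The acquirer offers 280 and keeps 500 − 280 = 220.

280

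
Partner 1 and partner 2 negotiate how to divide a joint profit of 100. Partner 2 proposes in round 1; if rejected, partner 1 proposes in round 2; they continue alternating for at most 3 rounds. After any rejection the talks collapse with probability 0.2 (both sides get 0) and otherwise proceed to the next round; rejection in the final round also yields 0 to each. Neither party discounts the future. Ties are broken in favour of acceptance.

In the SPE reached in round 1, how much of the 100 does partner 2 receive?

Round 3 (partner 2 proposes): partner 1 will accept anything ≥ 0, so partner 2 offers 0 and keeps 100.
Round 2 (partner 1 proposes): rejecting gives partner 2 an expected 0.8 × 100 = 80, so partner 1 offers 80, keeping 20.
Round 1 (partner 2 proposes): rejecting gives partner 1 an expected 0.8 × 20 = 16. Partner 2 offers 16 and keeps 100 − 16 = 84.

84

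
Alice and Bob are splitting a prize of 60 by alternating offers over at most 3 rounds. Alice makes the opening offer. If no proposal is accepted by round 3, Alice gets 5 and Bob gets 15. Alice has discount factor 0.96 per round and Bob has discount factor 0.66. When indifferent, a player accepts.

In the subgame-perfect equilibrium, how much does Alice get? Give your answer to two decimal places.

Round 3 (Alice proposes): Bob gets 15 if talks fail, so Alice offers 15 and keeps 45.
Round 2 (Bob proposes): Alice can get 45 next round, worth 0.96 × 45 = 43.2 now; Bob offers that and keeps 16.8.
Round 1 (Alice proposes): Bob can get 16.8 next round, worth 0.66 × 16.8 = 11.088 now, so Alice offers 11.088, keeping 48.912.

48.91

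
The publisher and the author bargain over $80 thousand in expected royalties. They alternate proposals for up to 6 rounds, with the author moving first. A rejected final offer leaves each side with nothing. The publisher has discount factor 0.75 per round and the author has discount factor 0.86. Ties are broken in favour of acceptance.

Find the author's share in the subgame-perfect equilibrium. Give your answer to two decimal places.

Work backward from the last round.
Round 6 (the publisher proposes): the author will accept anything ≥ 0, so the publisher offers 0 and keeps 80.
Round 5 (the author proposes): the publisher can get 80 next round, worth 0.75 × 80 = 60 now; the author offers that and keeps 20.
Round 4 (the publisher proposes): the author can get 20 next round, worth 0.86 × 20 = 17.2 now. The publisher offers 17.2 and keeps 80 − 17.2 = 62.8.
Round 3 (the author proposes): the publisher can get 62.8 next round, worth 0.75 × 62.8 = 47.1 now; the author offers that and keeps 32.9.
Round 2 (the publisher proposes): the author can get 32.9 next round, worth 0.86 × 32.9 = 28.294 now. The publisher offers 28.294 and keeps 80 − 28.294 = 51.706.
Round 1 (the author proposes): the publisher can get 51.706 next round, worth 0.75 × 51.706 = 38.7795 now; the author offers that and keeps 41.2205.

41.22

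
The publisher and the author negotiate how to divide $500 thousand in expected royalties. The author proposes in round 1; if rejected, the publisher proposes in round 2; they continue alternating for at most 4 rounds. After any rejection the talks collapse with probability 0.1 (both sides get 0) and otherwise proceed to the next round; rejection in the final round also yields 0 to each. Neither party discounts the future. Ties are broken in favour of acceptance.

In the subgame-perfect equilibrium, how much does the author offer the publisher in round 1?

Round 4 (the publisher proposes): rejection yields 0 for the author; the publisher offers 0 and keeps 500.
Round 3 (the author proposes): rejecting gives the publisher an expected 0.9 × 500 = 450. The author offers 450 and keeps 500 − 450 = 50.
Round 2 (the publisher proposes): rejecting gives the author an expected 0.9 × 50 = 45; the publisher offers that and keeps 455.
Round 1 (the author proposes): rejecting gives the publisher an expected 0.9 × 455 = 409.5, so the author offers 409.5, keeping 90.5.

409.5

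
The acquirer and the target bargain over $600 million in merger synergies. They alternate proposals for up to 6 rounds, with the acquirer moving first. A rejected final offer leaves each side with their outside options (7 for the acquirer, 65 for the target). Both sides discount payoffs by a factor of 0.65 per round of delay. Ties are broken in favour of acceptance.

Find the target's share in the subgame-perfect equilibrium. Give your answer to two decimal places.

262.98

Round 6 (the target proposes): the acquirer gets 7 if talks fail, so the target offers 7 and keeps 593.
Round 5 (the acquirer proposes): the target can get 593 next round, worth 0.65 × 593 = 385.45 now; the acquirer offers that and keeps 214.55.
Round 4 (the target proposes): the acquirer can get 214.55 next round, worth 0.65 × 214.55 = 139.4575 now. The target offers 139.4575 and keeps 600 − 139.4575 = 460.5425.
Round 3 (the acquirer proposes): the target can get 460.5425 next round, worth 0.65 × 460.5425 = 299.352625 now; the acquirer offers that and keeps 300.647375.
Round 2 (the target proposes): the acquirer can get 300.647375 next round, worth 0.65 × 300.647375 = 195.42079375 now, so the target offers 195.42079375, keeping 404.57920625.
Round 1 (the acquirer proposes): the target can get 404.57920625 next round, worth 0.65 × 404.57920625 = 262.9764840625 now. The acquirer offers 262.9764840625 and keeps 600 − 262.9764840625 = 337.0235159375.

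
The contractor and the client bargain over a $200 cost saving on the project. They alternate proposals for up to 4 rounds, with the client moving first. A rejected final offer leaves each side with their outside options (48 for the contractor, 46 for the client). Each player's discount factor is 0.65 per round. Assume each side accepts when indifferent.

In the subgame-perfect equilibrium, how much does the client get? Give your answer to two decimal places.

112.21

Round 4 (the contractor proposes): the client gets 46 if talks fail, so the contractor offers 46 and keeps 154.
Round 3 (the client proposes): the contractor can get 154 next round, worth 0.65 × 154 = 100.1 now. The client offers 100.1 and keeps 200 − 100.1 = 99.9.
Round 2 (the contractor proposes): the client can get 99.9 next round, worth 0.65 × 99.9 = 64.935 now; the contractor offers that and keeps 135.065.
Round 1 (the client proposes): the contractor can get 135.065 next round, worth 0.65 × 135.065 = 87.79225 now, so the client offers 87.79225, keeping 112.20775.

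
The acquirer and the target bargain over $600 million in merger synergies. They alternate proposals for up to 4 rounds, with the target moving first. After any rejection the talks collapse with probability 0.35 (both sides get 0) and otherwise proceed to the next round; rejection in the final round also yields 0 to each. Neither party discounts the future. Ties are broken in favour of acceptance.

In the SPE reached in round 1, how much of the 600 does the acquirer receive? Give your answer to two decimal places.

301.28

By backward induction:
Round 4 (the acquirer proposes): rejection yields 0 for the target; the acquirer offers 0 and keeps 600.
Round 3 (the target proposes): rejecting gives the acquirer an expected 0.65 × 600 = 390; the target offers that and keeps 210.
Round 2 (the acquirer proposes): rejecting gives the target an expected 0.65 × 210 = 136.5, so the acquirer offers 136.5, keeping 463.5.
Round 1 (the target proposes): rejecting gives the acquirer an expected 0.65 × 463.5 = 301.275. The target offers 301.275 and keeps 600 − 301.275 = 298.725.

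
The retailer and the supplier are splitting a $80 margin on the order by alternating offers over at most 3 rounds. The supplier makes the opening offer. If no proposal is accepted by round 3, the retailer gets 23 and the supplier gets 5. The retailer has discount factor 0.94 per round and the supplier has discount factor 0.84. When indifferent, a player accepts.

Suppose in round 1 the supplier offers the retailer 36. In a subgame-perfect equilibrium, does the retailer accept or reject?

Accept

Round 3 (the supplier proposes): the retailer gets 23 if talks fail, so the supplier offers 23 and keeps 57.
Round 2 (the retailer proposes): the supplier can get 57 next round, worth 0.84 × 57 = 47.88 now, so the retailer offers 47.88, keeping 32.12.
So by rejecting in round 1, the retailer gets 32.12 next round, worth 0.94 × 32.12 = 30.1928 now.
Offer 36 ≥ 30.1928, so the retailer accepts.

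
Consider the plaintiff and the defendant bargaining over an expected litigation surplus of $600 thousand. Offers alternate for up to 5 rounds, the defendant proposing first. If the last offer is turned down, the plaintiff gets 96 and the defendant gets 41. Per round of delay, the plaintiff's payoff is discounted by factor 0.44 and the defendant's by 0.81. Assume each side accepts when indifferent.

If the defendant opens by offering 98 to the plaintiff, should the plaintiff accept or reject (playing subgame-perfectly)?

Accept

Work out the plaintiff's continuation value if the offer is rejected.
Round 5 (the defendant proposes): the plaintiff gets 96 if talks fail, so the defendant offers 96 and keeps 504.
Round 4 (the plaintiff proposes): the defendant can get 504 next round, worth 0.81 × 504 = 408.24 now. The plaintiff offers 408.24 and keeps 600 − 408.24 = 191.76.
Round 3 (the defendant proposes): the plaintiff can get 191.76 next round, worth 0.44 × 191.76 = 84.3744 now. The defendant offers 84.3744 and keeps 600 − 84.3744 = 515.6256.
Round 2 (the plaintiff proposes): the defendant can get 515.6256 next round, worth 0.81 × 515.6256 = 417.656736 now; the plaintiff offers that and keeps 182.343264.
So by rejecting in round 1, the plaintiff gets 182.343264 next round, worth 0.44 × 182.343264 = 80.23103616 now.
Offer 98 ≥ 80.23103616, so the plaintiff accepts.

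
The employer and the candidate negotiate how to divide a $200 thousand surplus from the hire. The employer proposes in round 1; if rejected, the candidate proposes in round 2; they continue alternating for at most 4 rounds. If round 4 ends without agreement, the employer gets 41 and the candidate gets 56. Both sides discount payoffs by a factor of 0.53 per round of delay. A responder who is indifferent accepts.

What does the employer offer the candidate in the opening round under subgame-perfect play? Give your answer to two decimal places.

73.49

Round 4 (the candidate proposes): the employer gets 41 if talks fail, so the candidate offers 41 and keeps 159.
Round 3 (the employer proposes): the candidate can get 159 next round, worth 0.53 × 159 = 84.27 now. The employer offers 84.27 and keeps 200 − 84.27 = 115.73.
Round 2 (the candidate proposes): the employer can get 115.73 next round, worth 0.53 × 115.73 = 61.3369 now; the candidate offers that and keeps 138.6631.
Round 1 (the employer proposes): the candidate can get 138.6631 next round, worth 0.53 × 138.6631 = 73.491443 now; the employer offers that and keeps 126.508557.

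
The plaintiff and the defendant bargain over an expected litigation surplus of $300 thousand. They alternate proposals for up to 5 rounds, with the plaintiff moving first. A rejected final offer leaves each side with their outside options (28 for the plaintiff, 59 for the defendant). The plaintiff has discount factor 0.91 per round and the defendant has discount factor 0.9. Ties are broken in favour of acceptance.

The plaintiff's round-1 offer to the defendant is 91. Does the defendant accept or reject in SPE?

Round 5 (the plaintiff proposes): the defendant gets 59 if talks fail, so the plaintiff offers 59 and keeps 241.
Round 4 (the defendant proposes): the plaintiff can get 241 next round, worth 0.91 × 241 = 219.31 now; the defendant offers that and keeps 80.69.
Round 3 (the plaintiff proposes): the defendant can get 80.69 next round, worth 0.9 × 80.69 = 72.621 now. The plaintiff offers 72.621 and keeps 300 − 72.621 = 227.379.
Round 2 (the defendant proposes): the plaintiff can get 227.379 next round, worth 0.91 × 227.379 = 206.91489 now. The defendant offers 206.91489 and keeps 300 − 206.91489 = 93.08511.
So by rejecting in round 1, the defendant gets 93.08511 next round, worth 0.9 × 93.08511 = 83.776599 now.
Offer 91 ≥ 83.776599, so the defendant accepts.

Accept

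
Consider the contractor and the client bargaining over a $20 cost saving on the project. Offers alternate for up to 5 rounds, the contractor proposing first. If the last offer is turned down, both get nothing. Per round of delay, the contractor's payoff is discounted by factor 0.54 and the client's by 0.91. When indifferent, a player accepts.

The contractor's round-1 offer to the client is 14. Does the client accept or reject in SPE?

Work out the client's continuation value if the offer is rejected.
Round 5 (the contractor proposes): rejection yields 0 for the client; the contractor offers 0 and keeps 20.
Round 4 (the client proposes): the contractor can get 20 next round, worth 0.54 × 20 = 10.8 now. The client offers 10.8 and keeps 20 − 10.8 = 9.2.
Round 3 (the contractor proposes): the client can get 9.2 next round, worth 0.91 × 9.2 = 8.372 now, so the contractor offers 8.372, keeping 11.628.
Round 2 (the client proposes): the contractor can get 11.628 next round, worth 0.54 × 11.628 = 6.27912 now; the client offers that and keeps 13.72088.
So by rejecting in round 1, the client gets 13.72088 next round, worth 0.91 × 13.72088 = 12.4860008 now.
Offer 14 ≥ 12.4860008, so the client accepts.

Accept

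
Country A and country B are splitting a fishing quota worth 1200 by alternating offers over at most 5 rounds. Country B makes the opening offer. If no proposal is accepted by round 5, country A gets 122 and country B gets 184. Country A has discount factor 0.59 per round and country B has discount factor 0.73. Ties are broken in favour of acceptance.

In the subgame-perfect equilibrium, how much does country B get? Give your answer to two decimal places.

903.88

Round 5 (country B proposes): country A gets 122 if talks fail, so country B offers 122 and keeps 1078.
Round 4 (country A proposes): country B can get 1078 next round, worth 0.73 × 1078 = 786.94 now; country A offers that and keeps 413.06.
Round 3 (country B proposes): country A can get 413.06 next round, worth 0.59 × 413.06 = 243.7054 now. Country B offers 243.7054 and keeps 1200 − 243.7054 = 956.2946.
Round 2 (country A proposes): country B can get 956.2946 next round, worth 0.73 × 956.2946 = 698.095058 now, so country A offers 698.095058, keeping 501.904942.
Round 1 (country B proposes): country A can get 501.904942 next round, worth 0.59 × 501.904942 = 296.12391578 now; country B offers that and keeps 903.87608422.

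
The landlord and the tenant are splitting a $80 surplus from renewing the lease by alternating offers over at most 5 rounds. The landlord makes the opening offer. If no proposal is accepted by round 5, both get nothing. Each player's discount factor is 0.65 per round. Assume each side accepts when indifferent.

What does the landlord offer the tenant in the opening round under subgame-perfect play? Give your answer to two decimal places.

By backward induction:
Round 5 (the landlord proposes): the tenant will accept anything ≥ 0, so the landlord offers 0 and keeps 80.
Round 4 (the tenant proposes): the landlord can get 80 next round, worth 0.65 × 80 = 52 now. The tenant offers 52 and keeps 80 − 52 = 28.
Round 3 (the landlord proposes): the tenant can get 28 next round, worth 0.65 × 28 = 18.2 now. The landlord offers 18.2 and keeps 80 − 18.2 = 61.8.
Round 2 (the tenant proposes): the landlord can get 61.8 next round, worth 0.65 × 61.8 = 40.17 now, so the tenant offers 40.17, keeping 39.83.
Round 1 (the landlord proposes): the tenant can get 39.83 next round, worth 0.65 × 39.83 = 25.8895 now, so the landlord offers 25.8895, keeping 54.1105.

25.89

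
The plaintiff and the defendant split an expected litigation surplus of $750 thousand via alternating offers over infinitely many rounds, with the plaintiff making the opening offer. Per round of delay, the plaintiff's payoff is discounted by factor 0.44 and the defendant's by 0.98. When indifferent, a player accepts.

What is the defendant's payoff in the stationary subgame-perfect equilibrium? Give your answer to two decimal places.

723.63

In a stationary SPE each proposer offers the other exactly their discounted continuation value.
If the plaintiff keeps x when proposing and the defendant keeps y when proposing, then x = 750 − 0.98y and y = 750 − 0.44x.
Solving: x = 750(1 − 0.98) / (1 − 0.44·0.98) = 15 / 0.5688 ≈ 26.3713.
The defendant gets 750 − 26.3713 ≈ 723.6287.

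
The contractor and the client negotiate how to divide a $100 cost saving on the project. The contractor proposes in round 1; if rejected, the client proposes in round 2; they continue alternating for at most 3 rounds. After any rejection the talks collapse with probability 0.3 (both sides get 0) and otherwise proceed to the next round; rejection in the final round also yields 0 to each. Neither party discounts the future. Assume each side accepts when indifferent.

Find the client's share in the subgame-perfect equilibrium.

21

By backward induction:
Round 3 (the contractor proposes): rejection yields 0 for the client; the contractor offers 0 and keeps 100.
Round 2 (the client proposes): rejecting gives the contractor an expected 0.7 × 100 = 70. The client offers 70 and keeps 100 − 70 = 30.
Round 1 (the contractor proposes): rejecting gives the client an expected 0.7 × 30 = 21, so the contractor offers 21, keeping 79.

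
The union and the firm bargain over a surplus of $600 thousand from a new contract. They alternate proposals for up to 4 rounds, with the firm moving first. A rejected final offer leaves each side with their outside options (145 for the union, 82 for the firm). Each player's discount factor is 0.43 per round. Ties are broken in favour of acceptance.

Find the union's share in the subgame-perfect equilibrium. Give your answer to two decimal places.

188.24

By backward induction:
Round 4 (the union proposes): the firm gets 82 if talks fail, so the union offers 82 and keeps 518.
Round 3 (the firm proposes): the union can get 518 next round, worth 0.43 × 518 = 222.74 now; the firm offers that and keeps 377.26.
Round 2 (the union proposes): the firm can get 377.26 next round, worth 0.43 × 377.26 = 162.2218 now; the union offers that and keeps 437.7782.
Round 1 (the firm proposes): the union can get 437.7782 next round, worth 0.43 × 437.7782 = 188.244626 now. The firm offers 188.244626 and keeps 600 − 188.244626 = 411.755374.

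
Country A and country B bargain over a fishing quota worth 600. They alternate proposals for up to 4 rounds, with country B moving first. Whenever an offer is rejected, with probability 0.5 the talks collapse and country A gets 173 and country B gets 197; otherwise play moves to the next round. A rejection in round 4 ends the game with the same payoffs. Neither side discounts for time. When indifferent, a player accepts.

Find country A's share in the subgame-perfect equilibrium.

259.25

By backward induction:
Round 4 (country A proposes): country B gets 197 if talks fail, so country A offers 197 and keeps 403.
Round 3 (country B proposes): rejecting gives country A an expected 0.5 × 403 + 0.5 × 173 = 288. Country B offers 288 and keeps 600 − 288 = 312.
Round 2 (country A proposes): rejecting gives country B an expected 0.5 × 312 + 0.5 × 197 = 254.5, so country A offers 254.5, keeping 345.5.
Round 1 (country B proposes): rejecting gives country A an expected 0.5 × 345.5 + 0.5 × 173 = 259.25; country B offers that and keeps 340.75.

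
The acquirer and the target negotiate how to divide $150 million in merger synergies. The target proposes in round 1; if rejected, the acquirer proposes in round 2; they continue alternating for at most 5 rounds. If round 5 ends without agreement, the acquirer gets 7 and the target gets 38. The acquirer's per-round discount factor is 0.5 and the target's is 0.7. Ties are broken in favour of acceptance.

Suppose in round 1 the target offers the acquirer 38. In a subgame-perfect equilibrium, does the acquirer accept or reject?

Work out the acquirer's continuation value if the offer is rejected.
Round 5 (the target proposes): the acquirer gets 7 if talks fail, so the target offers 7 and keeps 143.
Round 4 (the acquirer proposes): the target can get 143 next round, worth 0.7 × 143 = 100.1 now; the acquirer offers that and keeps 49.9.
Round 3 (the target proposes): the acquirer can get 49.9 next round, worth 0.5 × 49.9 = 24.95 now; the target offers that and keeps 125.05.
Round 2 (the acquirer proposes): the target can get 125.05 next round, worth 0.7 × 125.05 = 87.535 now, so the acquirer offers 87.535, keeping 62.465.
So by rejecting in round 1, the acquirer gets 62.465 next round, worth 0.5 × 62.465 = 31.2325 now.
Offer 38 ≥ 31.2325, so the acquirer accepts.

Accept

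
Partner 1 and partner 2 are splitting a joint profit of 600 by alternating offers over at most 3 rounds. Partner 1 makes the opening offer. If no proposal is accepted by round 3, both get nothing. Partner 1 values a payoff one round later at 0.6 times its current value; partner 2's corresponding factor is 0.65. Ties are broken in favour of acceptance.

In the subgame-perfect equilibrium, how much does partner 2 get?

Round 3 (partner 1 proposes): partner 2 will accept anything ≥ 0, so partner 1 offers 0 and keeps 600.
Round 2 (partner 2 proposes): partner 1 can get 600 next round, worth 0.6 × 600 = 360 now, so partner 2 offers 360, keeping 240.
Round 1 (partner 1 proposes): partner 2 can get 240 next round, worth 0.65 × 240 = 156 now; partner 1 offers that and keeps 444.

156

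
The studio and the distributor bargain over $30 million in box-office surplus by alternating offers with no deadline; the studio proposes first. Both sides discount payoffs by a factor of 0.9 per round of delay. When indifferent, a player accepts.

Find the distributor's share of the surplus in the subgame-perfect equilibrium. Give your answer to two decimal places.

14.21

When the studio proposes, the distributor accepts any offer worth at least 0.9 times what the distributor would get by proposing next round; and vice versa.
This gives x = 30 − 0.9y and y = 30 − 0.9x, where x and y are each side's share when it proposes.
Hence (1 − 0.9·0.9)x = 30(1 − 0.9), i.e. 0.19·x = 3.
x ≈ 15.7895; the distributor's share is 30 − x ≈ 14.2105.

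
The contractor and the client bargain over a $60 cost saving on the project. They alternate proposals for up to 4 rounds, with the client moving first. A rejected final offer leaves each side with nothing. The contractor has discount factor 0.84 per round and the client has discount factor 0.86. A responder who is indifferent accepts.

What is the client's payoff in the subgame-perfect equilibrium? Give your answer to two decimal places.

Round 4 (the contractor proposes): the client will accept anything ≥ 0, so the contractor offers 0 and keeps 60.
Round 3 (the client proposes): the contractor can get 60 next round, worth 0.84 × 60 = 50.4 now. The client offers 50.4 and keeps 60 − 50.4 = 9.6.
Round 2 (the contractor proposes): the client can get 9.6 next round, worth 0.86 × 9.6 = 8.256 now, so the contractor offers 8.256, keeping 51.744.
Round 1 (the client proposes): the contractor can get 51.744 next round, worth 0.84 × 51.744 = 43.46496 now. The client offers 43.46496 and keeps 60 − 43.46496 = 16.53504.

16.54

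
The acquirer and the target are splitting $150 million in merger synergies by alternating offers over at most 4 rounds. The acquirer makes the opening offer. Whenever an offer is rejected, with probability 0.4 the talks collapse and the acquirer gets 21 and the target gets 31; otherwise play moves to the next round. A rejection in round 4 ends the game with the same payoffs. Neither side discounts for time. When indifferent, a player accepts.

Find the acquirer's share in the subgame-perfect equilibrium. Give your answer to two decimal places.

By backward induction:
Round 4 (the target proposes): the acquirer gets 21 if talks fail, so the target offers 21 and keeps 129.
Round 3 (the acquirer proposes): rejecting gives the target an expected 0.6 × 129 + 0.4 × 31 = 89.8, so the acquirer offers 89.8, keeping 60.2.
Round 2 (the target proposes): rejecting gives the acquirer an expected 0.6 × 60.2 + 0.4 × 21 = 44.52. The target offers 44.52 and keeps 150 − 44.52 = 105.48.
Round 1 (the acquirer proposes): rejecting gives the target an expected 0.6 × 105.48 + 0.4 × 31 = 75.688, so the acquirer offers 75.688, keeping 74.312.

74.31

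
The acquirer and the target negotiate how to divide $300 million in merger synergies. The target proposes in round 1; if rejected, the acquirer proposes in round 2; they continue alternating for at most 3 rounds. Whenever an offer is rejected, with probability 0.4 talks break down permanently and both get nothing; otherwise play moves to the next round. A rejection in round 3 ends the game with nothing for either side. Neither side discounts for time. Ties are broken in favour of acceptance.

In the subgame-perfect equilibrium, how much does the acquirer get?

Round 3 (the target proposes): rejection yields 0 for the acquirer; the target offers 0 and keeps 300.
Round 2 (the acquirer proposes): rejecting gives the target an expected 0.6 × 300 = 180, so the acquirer offers 180, keeping 120.
Round 1 (the target proposes): rejecting gives the acquirer an expected 0.6 × 120 = 72. The target offers 72 and keeps 300 − 72 = 228.

72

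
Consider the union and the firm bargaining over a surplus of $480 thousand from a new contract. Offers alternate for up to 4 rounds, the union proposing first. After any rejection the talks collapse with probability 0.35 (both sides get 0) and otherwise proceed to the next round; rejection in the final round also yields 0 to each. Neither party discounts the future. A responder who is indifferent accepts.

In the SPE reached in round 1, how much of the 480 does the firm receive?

241.02

Round 4 (the firm proposes): the union will accept anything ≥ 0, so the firm offers 0 and keeps 480.
Round 3 (the union proposes): rejecting gives the firm an expected 0.65 × 480 = 312; the union offers that and keeps 168.
Round 2 (the firm proposes): rejecting gives the union an expected 0.65 × 168 = 109.2. The firm offers 109.2 and keeps 480 − 109.2 = 370.8.
Round 1 (the union proposes): rejecting gives the firm an expected 0.65 × 370.8 = 241.02. The union offers 241.02 and keeps 480 − 241.02 = 238.98.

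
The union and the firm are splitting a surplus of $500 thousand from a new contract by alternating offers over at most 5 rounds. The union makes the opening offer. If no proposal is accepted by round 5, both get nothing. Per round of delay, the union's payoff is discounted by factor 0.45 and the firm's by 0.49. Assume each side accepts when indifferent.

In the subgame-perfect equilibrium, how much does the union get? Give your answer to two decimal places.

335.54

Round 5 (the union proposes): the firm will accept anything ≥ 0, so the union offers 0 and keeps 500.
Round 4 (the firm proposes): the union can get 500 next round, worth 0.45 × 500 = 225 now; the firm offers that and keeps 275.
Round 3 (the union proposes): the firm can get 275 next round, worth 0.49 × 275 = 134.75 now, so the union offers 134.75, keeping 365.25.
Round 2 (the firm proposes): the union can get 365.25 next round, worth 0.45 × 365.25 = 164.3625 now. The firm offers 164.3625 and keeps 500 − 164.3625 = 335.6375.
Round 1 (the union proposes): the firm can get 335.6375 next round, worth 0.49 × 335.6375 = 164.462375 now, so the union offers 164.462375, keeping 335.537625.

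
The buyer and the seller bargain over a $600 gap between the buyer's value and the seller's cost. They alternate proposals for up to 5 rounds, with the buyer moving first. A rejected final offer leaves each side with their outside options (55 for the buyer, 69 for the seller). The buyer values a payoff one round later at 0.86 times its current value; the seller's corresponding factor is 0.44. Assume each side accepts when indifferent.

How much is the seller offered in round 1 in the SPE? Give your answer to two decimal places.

Solve by backward induction from round 5.
Round 5 (the buyer proposes): the seller gets 69 if talks fail, so the buyer offers 69 and keeps 531.
Round 4 (the seller proposes): the buyer can get 531 next round, worth 0.86 × 531 = 456.66 now. The seller offers 456.66 and keeps 600 − 456.66 = 143.34.
Round 3 (the buyer proposes): the seller can get 143.34 next round, worth 0.44 × 143.34 = 63.0696 now; the buyer offers that and keeps 536.9304.
Round 2 (the seller proposes): the buyer can get 536.9304 next round, worth 0.86 × 536.9304 = 461.760144 now, so the seller offers 461.760144, keeping 138.239856.
Round 1 (the buyer proposes): the seller can get 138.239856 next round, worth 0.44 × 138.239856 = 60.82553664 now; the buyer offers that and keeps 539.17446336.

60.83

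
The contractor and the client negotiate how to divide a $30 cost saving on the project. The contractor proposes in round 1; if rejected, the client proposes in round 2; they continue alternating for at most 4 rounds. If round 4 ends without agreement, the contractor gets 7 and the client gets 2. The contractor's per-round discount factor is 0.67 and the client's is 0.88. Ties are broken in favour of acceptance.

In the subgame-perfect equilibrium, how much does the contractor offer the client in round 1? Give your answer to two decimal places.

Round 4 (the client proposes): the contractor gets 7 if talks fail, so the client offers 7 and keeps 23.
Round 3 (the contractor proposes): the client can get 23 next round, worth 0.88 × 23 = 20.24 now, so the contractor offers 20.24, keeping 9.76.
Round 2 (the client proposes): the contractor can get 9.76 next round, worth 0.67 × 9.76 = 6.5392 now; the client offers that and keeps 23.4608.
Round 1 (the contractor proposes): the client can get 23.4608 next round, worth 0.88 × 23.4608 = 20.645504 now; the contractor offers that and keeps 9.354496.

20.65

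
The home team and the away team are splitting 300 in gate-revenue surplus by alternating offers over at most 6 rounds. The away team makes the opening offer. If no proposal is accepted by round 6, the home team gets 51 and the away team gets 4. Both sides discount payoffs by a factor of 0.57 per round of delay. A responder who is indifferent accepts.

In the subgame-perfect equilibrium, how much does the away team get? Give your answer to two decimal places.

184.77

Round 6 (the home team proposes): the away team gets 4 if talks fail, so the home team offers 4 and keeps 296.
Round 5 (the away team proposes): the home team can get 296 next round, worth 0.57 × 296 = 168.72 now; the away team offers that and keeps 131.28.
Round 4 (the home team proposes): the away team can get 131.28 next round, worth 0.57 × 131.28 = 74.8296 now, so the home team offers 74.8296, keeping 225.1704.
Round 3 (the away team proposes): the home team can get 225.1704 next round, worth 0.57 × 225.1704 = 128.347128 now, so the away team offers 128.347128, keeping 171.652872.
Round 2 (the home team proposes): the away team can get 171.652872 next round, worth 0.57 × 171.652872 = 97.84213704 now, so the home team offers 97.84213704, keeping 202.15786296.
Round 1 (the away team proposes): the home team can get 202.15786296 next round, worth 0.57 × 202.15786296 = 115.2299818872 now. The away team offers 115.2299818872 and keeps 300 − 115.2299818872 = 184.7700181128.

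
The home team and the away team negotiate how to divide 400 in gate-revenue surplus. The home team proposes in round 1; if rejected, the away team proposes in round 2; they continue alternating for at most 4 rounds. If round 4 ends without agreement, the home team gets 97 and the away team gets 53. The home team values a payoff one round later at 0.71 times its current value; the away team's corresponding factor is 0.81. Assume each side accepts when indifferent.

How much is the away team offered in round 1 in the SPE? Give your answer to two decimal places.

235.11

Round 4 (the away team proposes): the home team gets 97 if talks fail, so the away team offers 97 and keeps 303.
Round 3 (the home team proposes): the away team can get 303 next round, worth 0.81 × 303 = 245.43 now, so the home team offers 245.43, keeping 154.57.
Round 2 (the away team proposes): the home team can get 154.57 next round, worth 0.71 × 154.57 = 109.7447 now; the away team offers that and keeps 290.2553.
Round 1 (the home team proposes): the away team can get 290.2553 next round, worth 0.81 × 290.2553 = 235.106793 now, so the home team offers 235.106793, keeping 164.893207.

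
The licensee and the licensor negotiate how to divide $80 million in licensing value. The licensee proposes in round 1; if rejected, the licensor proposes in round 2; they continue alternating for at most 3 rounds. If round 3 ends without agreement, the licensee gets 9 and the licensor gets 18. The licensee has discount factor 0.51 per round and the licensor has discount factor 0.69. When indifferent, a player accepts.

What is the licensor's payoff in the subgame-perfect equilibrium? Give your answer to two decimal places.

Solve by backward induction from round 3.
Round 3 (the licensee proposes): the licensor gets 18 if talks fail, so the licensee offers 18 and keeps 62.
Round 2 (the licensor proposes): the licensee can get 62 next round, worth 0.51 × 62 = 31.62 now; the licensor offers that and keeps 48.38.
Round 1 (the licensee proposes): the licensor can get 48.38 next round, worth 0.69 × 48.38 = 33.3822 now; the licensee offers that and keeps 46.6178.

33.38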